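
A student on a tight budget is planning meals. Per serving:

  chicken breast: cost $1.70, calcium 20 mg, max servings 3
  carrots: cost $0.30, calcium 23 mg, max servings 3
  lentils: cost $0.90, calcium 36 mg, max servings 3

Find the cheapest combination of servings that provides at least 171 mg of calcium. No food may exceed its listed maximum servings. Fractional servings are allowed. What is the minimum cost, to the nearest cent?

Cost per mg of calcium: carrots $0.0130, lentils $0.0250, chicken breast $0.0850.
Take 3 servings of carrots: +69.0 mg calcium for $0.90 (total $0.90, still need 102.0 mg).
Take 2.833 servings of lentils: +102.0 mg calcium for $2.55 (total $3.45, still need 0.0 mg).
Filling from the cheapest source first is optimal under one linear minimum: $3.45.

$3.45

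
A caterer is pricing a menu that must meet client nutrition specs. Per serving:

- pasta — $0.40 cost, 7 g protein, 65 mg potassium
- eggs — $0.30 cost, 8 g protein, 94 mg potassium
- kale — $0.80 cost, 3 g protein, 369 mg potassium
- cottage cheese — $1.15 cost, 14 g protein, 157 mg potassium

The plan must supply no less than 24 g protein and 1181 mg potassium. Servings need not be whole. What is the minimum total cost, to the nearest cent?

$2.75

A basic optimal solution has at most two foods positive. Try each food alone and each pair with both targets met exactly.
pasta only: max(24/7, 1181/65) = 18.17 servings → $7.27.
eggs only: max(24/8, 1181/94) = 12.56 servings → $3.77.
kale only: max(24/3, 1181/369) = 8 servings → $6.40.
cottage cheese only: max(24/14, 1181/157) = 7.522 servings → $8.65.
pasta + eggs: intersection lies outside the first quadrant.
pasta + kale with both tight: 2.225 servings and 2.809 servings → $3.14.
pasta + cottage cheese with both targets exact would need a negative amount; discard.
eggs + kale with both tight: 1.99 servings and 2.694 servings → $2.75.
eggs + cottage cheese: intersection lies outside the first quadrant.
kale + cottage cheese with both tight: 2.719 servings and 1.132 servings → $3.48.
So the least-cost plan costs $2.75.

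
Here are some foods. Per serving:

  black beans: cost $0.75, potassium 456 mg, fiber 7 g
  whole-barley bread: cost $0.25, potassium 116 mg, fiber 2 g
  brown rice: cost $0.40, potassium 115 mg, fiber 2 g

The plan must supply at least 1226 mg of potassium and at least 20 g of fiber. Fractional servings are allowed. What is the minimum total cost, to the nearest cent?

With two linear requirements the optimum uses one or two foods; enumerate the corners.
black beans only: max(1226/456, 20/7) = 2.857 servings → $2.14.
whole-barley bread only: max(1226/116, 20/2) = 10.57 servings → $2.64.
brown rice only: max(1226/115, 20/2) = 10.66 servings → $4.26.
black beans + whole-barley bread with both tight: 1.32 servings and 5.38 servings → $2.33.
black beans + brown rice with both tight: 1.421 servings and 5.028 servings → $3.08.
whole-barley bread + brown rice with both targets exact would need a negative amount; discard.
So the least-cost plan costs $2.14.

$2.14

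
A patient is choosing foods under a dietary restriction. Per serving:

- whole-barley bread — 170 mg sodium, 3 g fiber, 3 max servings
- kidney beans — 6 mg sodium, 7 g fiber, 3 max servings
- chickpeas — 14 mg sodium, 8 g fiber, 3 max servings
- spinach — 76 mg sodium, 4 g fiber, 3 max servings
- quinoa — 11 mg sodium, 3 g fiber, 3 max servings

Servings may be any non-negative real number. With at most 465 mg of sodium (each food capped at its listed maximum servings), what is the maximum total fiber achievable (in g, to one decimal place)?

Fiber per mg sodium: kidney beans 1.167, chickpeas 0.5714, quinoa 0.2727, spinach 0.05263, whole-barley bread 0.01765.
Take 3 servings of kidney beans: uses 18 mg sodium, +21.0 g fiber (running total 21.0 g).
Take 3 servings of chickpeas: uses 42 mg sodium, +24.0 g fiber (running total 45.0 g).
Take 3 servings of quinoa: uses 33 mg sodium, +9.0 g fiber (running total 54.0 g).
Take 3 servings of spinach: uses 228 mg sodium, +12.0 g fiber (running total 66.0 g).
Take 0.8471 servings of whole-barley bread: uses 144 mg sodium, +2.5 g fiber (running total 68.5 g).
Greedy by best ratio exhausts the sodium allowance optimally: 68.5 g.

68.5 g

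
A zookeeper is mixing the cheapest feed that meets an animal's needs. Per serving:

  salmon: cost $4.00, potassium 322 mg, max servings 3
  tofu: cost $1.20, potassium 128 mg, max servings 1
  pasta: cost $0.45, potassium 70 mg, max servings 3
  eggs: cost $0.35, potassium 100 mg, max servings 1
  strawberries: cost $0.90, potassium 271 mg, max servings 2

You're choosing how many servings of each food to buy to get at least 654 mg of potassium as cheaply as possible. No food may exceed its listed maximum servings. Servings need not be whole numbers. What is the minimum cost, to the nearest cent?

Cost per mg of potassium: strawberries $0.0033, eggs $0.0035, pasta $0.0064, tofu $0.0094, salmon $0.0124.
Take 2 servings of strawberries: +542.0 mg potassium for $1.80 (total $1.80, still need 112.0 mg).
Take 1 serving of eggs: +100.0 mg potassium for $0.35 (total $2.15, still need 12.0 mg).
Take 0.1714 servings of pasta: +12.0 mg potassium for $0.08 (total $2.23, still need 0.0 mg).
Greedy by cheapest-per-mg is optimal for a single linear constraint, so the minimum cost is $2.23.

$2.23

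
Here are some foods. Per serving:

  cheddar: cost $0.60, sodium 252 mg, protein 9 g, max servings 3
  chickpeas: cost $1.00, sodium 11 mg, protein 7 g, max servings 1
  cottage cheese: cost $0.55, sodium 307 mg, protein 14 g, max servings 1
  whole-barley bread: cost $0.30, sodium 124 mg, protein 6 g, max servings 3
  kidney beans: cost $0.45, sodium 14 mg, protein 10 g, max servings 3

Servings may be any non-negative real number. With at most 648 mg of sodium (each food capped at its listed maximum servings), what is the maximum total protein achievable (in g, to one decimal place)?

65.2 g

Protein per mg sodium: kidney beans 0.7143, chickpeas 0.6364, whole-barley bread 0.04839, cottage cheese 0.0456, cheddar 0.03571.
Take 3 servings of kidney beans: uses 42 mg sodium, +30.0 g protein (running total 30.0 g).
Take 1 serving of chickpeas: uses 11 mg sodium, +7.0 g protein (running total 37.0 g).
Take 3 servings of whole-barley bread: uses 372 mg sodium, +18.0 g protein (running total 55.0 g).
Take 0.7264 servings of cottage cheese: uses 223 mg sodium, +10.2 g protein (running total 65.2 g).
Filling greedily by protein-per-mg sodium is optimal for one linear limit, giving 65.2 g.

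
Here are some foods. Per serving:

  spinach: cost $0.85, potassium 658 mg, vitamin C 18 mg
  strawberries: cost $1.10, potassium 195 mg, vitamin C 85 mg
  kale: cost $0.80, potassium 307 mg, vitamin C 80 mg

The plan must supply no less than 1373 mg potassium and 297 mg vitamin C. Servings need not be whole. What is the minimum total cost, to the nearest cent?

A basic optimal solution has at most two foods positive. Try each food alone and each pair with both targets met exactly.
spinach only: max(1373/658, 297/18) = 16.5 servings → $14.03.
strawberries only: max(1373/195, 297/85) = 7.041 servings → $7.75.
kale only: max(1373/307, 297/80) = 4.472 servings → $3.58.
spinach + strawberries with both tight: 1.122 servings and 3.257 servings → $4.54.
spinach + kale with both tight: 0.3961 servings and 3.623 servings → $3.24.
strawberries + kale: the both-tight solution has a negative serving — not a feasible corner.
So the least-cost plan costs $3.24.

$3.24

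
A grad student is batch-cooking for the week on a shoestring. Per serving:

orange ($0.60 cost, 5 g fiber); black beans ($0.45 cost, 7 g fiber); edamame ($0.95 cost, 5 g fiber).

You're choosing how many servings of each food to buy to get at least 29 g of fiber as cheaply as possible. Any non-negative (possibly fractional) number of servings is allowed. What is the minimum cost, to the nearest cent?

$1.86

Cost per g of fiber: black beans $0.0643, orange $0.1200, edamame $0.1900.
With no serving limits, use only black beans: 29 g / 7 g = 4.143 servings × $0.45 = $1.86.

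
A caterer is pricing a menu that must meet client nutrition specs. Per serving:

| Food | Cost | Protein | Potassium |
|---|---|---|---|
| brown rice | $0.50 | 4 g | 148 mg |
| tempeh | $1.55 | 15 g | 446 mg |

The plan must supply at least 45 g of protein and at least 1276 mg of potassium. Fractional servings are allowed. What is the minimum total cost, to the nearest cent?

$4.65

At the optimum either one food covers both requirements or two foods hit both targets exactly; no other combination can be cheaper.
brown rice only: max(45/4, 1276/148) = 11.25 servings → $5.62.
tempeh only: max(45/15, 1276/446) = 3 servings → $4.65.
brown rice + tempeh: the both-tight solution has a negative serving — not a feasible corner.
Cheapest feasible corner: $4.65.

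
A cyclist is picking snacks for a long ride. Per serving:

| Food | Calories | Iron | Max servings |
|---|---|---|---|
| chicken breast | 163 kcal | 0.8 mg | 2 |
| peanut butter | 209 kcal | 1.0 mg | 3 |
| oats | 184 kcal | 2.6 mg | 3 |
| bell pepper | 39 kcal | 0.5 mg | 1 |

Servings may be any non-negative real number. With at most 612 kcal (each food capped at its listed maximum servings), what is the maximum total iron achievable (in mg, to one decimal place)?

Iron per kcal: oats 0.01413, bell pepper 0.01282, chicken breast 0.004908, peanut butter 0.004785.
Take 3 servings of oats: uses 552 kcal, +7.8 mg iron (running total 7.8 mg).
Take 1 serving of bell pepper: uses 39 kcal, +0.5 mg iron (running total 8.3 mg).
Take 0.1288 servings of chicken breast: uses 21 kcal, +0.1 mg iron (running total 8.4 mg).
Greedy by best ratio exhausts the calories allowance optimally: 8.4 mg.

8.4 mg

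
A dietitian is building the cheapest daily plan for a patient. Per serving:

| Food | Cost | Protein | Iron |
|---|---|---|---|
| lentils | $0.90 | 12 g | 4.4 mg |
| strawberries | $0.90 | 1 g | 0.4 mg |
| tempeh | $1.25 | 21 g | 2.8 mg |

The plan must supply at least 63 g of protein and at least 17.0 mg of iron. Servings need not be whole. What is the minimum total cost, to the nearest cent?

Minimising a linear cost over {protein ≥ 63, iron ≥ 17.0, servings ≥ 0} — the optimum is at a vertex, using one or two foods.
lentils only: max(63/12, 17.0/4.4) = 5.25 servings → $4.72.
strawberries only: max(63/1, 17.0/0.4) = 63 servings → $56.70.
tempeh only: max(63/21, 17.0/2.8) = 6.071 servings → $7.59.
lentils + strawberries: the both-tight solution has a negative serving — not a feasible corner.
lentils + tempeh with both tight: 3.071 servings and 1.245 servings → $4.32.
strawberries + tempeh with both tight: 32.25 servings and 1.464 servings → $30.86.
The minimum over all feasible corners is $4.32.

$4.32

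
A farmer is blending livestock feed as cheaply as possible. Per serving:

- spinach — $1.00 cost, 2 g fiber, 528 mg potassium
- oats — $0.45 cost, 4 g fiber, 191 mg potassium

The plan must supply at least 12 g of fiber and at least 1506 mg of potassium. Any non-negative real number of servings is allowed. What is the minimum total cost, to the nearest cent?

Minimising a linear cost over {fiber ≥ 12, potassium ≥ 1506, servings ≥ 0} — the optimum is at a vertex, using one or two foods.
spinach only: max(12/2, 1506/528) = 6 servings → $6.00.
oats only: max(12/4, 1506/191) = 7.885 servings → $3.55.
spinach + oats with both tight: 2.157 servings and 1.921 servings → $3.02.
The minimum over all feasible corners is $3.02.

$3.02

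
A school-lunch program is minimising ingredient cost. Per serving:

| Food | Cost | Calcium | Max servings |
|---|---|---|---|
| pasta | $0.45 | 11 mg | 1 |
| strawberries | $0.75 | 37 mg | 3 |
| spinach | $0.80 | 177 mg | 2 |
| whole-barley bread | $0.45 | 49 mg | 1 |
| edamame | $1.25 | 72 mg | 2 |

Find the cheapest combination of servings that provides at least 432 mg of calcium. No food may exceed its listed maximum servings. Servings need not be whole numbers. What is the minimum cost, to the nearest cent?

Cost per mg of calcium: spinach $0.0045, whole-barley bread $0.0092, edamame $0.0174, strawberries $0.0203, pasta $0.0409.
Take 2 servings of spinach: +354.0 mg calcium for $1.60 (total $1.60, still need 78.0 mg).
Take 1 serving of whole-barley bread: +49.0 mg calcium for $0.45 (total $2.05, still need 29.0 mg).
Take 0.4028 servings of edamame: +29.0 mg calcium for $0.50 (total $2.55, still need 0.0 mg).
Filling from the cheapest source first is optimal under one linear minimum: $2.55.

$2.55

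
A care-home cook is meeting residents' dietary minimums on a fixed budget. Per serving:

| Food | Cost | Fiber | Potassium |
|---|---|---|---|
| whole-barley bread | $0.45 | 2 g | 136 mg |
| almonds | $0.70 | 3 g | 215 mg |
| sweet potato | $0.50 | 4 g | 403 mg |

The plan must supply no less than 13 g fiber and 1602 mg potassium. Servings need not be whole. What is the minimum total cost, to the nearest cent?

$1.99

whole-barley bread only: max(13/2, 1602/136) = 11.78 servings → $5.30.
almonds only: max(13/3, 1602/215) = 7.451 servings → $5.22.
sweet potato only: max(13/4, 1602/403) = 3.975 servings → $1.99.
whole-barley bread + almonds: the both-tight solution has a negative serving — not a feasible corner.
whole-barley bread + sweet potato with both targets exact would need a negative amount; discard.
almonds + sweet potato: intersection lies outside the first quadrant.
So the least-cost plan costs $1.99.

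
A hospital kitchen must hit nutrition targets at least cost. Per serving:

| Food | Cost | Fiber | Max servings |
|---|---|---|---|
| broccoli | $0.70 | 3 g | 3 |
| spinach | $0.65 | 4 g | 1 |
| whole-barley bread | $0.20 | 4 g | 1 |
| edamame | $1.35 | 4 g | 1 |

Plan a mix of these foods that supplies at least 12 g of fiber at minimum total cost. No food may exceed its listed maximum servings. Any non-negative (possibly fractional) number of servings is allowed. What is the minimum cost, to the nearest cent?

Cost per g of fiber: whole-barley bread $0.0500, spinach $0.1625, broccoli $0.2333, edamame $0.3375.
Take 1 serving of whole-barley bread: +4.0 g fiber for $0.20 (total $0.20, still need 8.0 g).
Take 1 serving of spinach: +4.0 g fiber for $0.65 (total $0.85, still need 4.0 g).
Take 1.333 servings of broccoli: +4.0 g fiber for $0.93 (total $1.78, still need 0.0 g).
Filling from the cheapest source first is optimal under one linear minimum: $1.78.

$1.78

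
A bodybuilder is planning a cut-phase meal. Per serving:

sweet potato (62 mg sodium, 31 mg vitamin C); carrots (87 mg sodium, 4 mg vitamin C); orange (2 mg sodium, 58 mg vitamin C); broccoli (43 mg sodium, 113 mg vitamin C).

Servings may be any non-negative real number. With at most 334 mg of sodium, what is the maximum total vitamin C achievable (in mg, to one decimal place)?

Vitamin C per mg sodium: orange 29, broccoli 2.628, sweet potato 0.5, carrots 0.04598.
With no serving limits, spend the whole sodium allowance on orange: 334 mg / 2 mg × 58 mg = 9686.0 mg.

9686.0 mg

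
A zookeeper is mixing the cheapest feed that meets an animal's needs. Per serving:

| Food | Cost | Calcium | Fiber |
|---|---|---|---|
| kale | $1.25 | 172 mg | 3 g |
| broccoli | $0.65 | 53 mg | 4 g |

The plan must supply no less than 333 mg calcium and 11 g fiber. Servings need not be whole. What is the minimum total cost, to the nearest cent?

This is a tiny linear program; its minimum lies at a vertex of the feasible set. List the vertices and price them.
kale only: max(333/172, 11/3) = 3.667 servings → $4.58.
broccoli only: max(333/53, 11/4) = 6.283 servings → $4.08.
kale + broccoli with both tight: 1.416 servings and 1.688 servings → $2.87.
Cheapest feasible corner: $2.87.

$2.87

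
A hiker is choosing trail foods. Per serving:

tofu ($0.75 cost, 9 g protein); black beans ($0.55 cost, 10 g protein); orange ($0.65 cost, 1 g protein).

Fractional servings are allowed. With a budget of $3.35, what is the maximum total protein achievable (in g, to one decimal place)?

Protein per dollar: black beans 18.18, tofu 12, orange 1.538.
With no serving limits, spend the whole cost allowance on black beans: $3.35 / $0.55 × 10 g = 60.9 g.

60.9 g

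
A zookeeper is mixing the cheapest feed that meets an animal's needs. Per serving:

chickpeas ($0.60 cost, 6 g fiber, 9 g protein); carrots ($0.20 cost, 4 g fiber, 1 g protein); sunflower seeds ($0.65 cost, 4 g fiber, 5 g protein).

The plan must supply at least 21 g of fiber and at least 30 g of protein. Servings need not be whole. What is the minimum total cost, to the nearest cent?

chickpeas only: max(21/6, 30/9) = 3.5 servings → $2.10.
carrots only: max(21/4, 30/1) = 30 servings → $6.00.
sunflower seeds only: max(21/4, 30/5) = 6 servings → $3.90.
chickpeas + carrots with both tight: 3.3 servings and 0.3 servings → $2.04.
chickpeas + sunflower seeds with both tight: 2.5 servings and 1.5 servings → $2.48.
carrots + sunflower seeds: intersection lies outside the first quadrant.
The minimum over all feasible corners is $2.04.

$2.04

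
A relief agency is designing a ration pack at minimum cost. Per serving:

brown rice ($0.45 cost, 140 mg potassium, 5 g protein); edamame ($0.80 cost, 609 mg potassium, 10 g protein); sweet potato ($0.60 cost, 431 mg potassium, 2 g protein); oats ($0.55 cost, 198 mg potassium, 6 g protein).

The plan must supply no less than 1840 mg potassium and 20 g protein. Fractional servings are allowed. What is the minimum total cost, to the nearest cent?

Compare the cost at each extreme point of the feasible region.
brown rice only: max(1840/140, 20/5) = 13.14 servings → $5.91.
edamame only: max(1840/609, 20/10) = 3.021 servings → $2.42.
sweet potato only: max(1840/431, 20/2) = 10 servings → $6.00.
oats only: max(1840/198, 20/6) = 9.293 servings → $5.11.
brown rice + edamame with both targets exact would need a negative amount; discard.
brown rice + sweet potato with both tight: 2.635 servings and 3.413 servings → $3.23.
brown rice + oats with both targets exact would need a negative amount; discard.
edamame + sweet potato with both tight: 1.598 servings and 2.012 servings → $2.49.
edamame + oats with both targets exact would need a negative amount; discard.
sweet potato + oats with both tight: 3.233 servings and 2.256 servings → $3.18.
So the least-cost plan costs $2.42.

$2.42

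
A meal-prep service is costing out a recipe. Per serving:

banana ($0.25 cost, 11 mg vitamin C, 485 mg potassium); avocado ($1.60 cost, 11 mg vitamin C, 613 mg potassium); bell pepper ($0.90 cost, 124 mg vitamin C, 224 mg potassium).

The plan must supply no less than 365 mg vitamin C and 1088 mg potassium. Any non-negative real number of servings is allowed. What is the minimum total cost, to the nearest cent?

$2.81

This is a tiny linear program; its minimum lies at a vertex of the feasible set. List the vertices and price them.
banana only: max(365/11, 1088/485) = 33.18 servings → $8.30.
avocado only: max(365/11, 1088/613) = 33.18 servings → $53.09.
bell pepper only: max(365/124, 1088/224) = 4.857 servings → $4.37.
banana + avocado: the both-tight solution has a negative serving — not a feasible corner.
banana + bell pepper with both tight: 0.9216 servings and 2.862 servings → $2.81.
avocado + bell pepper with both tight: 0.7227 servings and 2.879 servings → $3.75.
So the least-cost plan costs $2.81.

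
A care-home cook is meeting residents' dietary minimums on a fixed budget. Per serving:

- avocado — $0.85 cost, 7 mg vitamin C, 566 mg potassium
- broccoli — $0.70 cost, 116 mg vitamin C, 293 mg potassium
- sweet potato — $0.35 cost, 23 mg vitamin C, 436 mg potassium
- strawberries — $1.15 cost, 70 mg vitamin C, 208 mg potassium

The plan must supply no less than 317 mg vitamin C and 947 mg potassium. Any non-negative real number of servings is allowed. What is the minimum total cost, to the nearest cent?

An LP optimum is at a vertex; with two nutrient constraints at most two foods are used. Check each candidate.
avocado only: max(317/7, 947/566) = 45.29 servings → $38.49.
broccoli only: max(317/116, 947/293) = 3.232 servings → $2.26.
sweet potato only: max(317/23, 947/436) = 13.78 servings → $4.82.
strawberries only: max(317/70, 947/208) = 4.553 servings → $5.24.
avocado + broccoli with both tight: 0.2668 servings and 2.717 servings → $2.13.
avocado + sweet potato: intersection lies outside the first quadrant.
avocado + strawberries with both tight: 0.009276 servings and 4.528 servings → $5.21.
broccoli + sweet potato with both tight: 2.656 servings and 0.3871 servings → $1.99.
broccoli + strawberries: the both-tight solution has a negative serving — not a feasible corner.
sweet potato + strawberries with both tight: 0.01376 servings and 4.524 servings → $5.21.
Cheapest feasible corner: $1.99.

$1.99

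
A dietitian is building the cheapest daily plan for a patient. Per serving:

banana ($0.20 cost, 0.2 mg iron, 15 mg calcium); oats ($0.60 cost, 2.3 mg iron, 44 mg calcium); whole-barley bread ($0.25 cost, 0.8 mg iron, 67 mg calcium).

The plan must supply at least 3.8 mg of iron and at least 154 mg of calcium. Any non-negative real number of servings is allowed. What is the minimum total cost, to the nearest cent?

An LP optimum is at a vertex; with two nutrient constraints at most two foods are used. Check each candidate.
banana only: max(3.8/0.2, 154/15) = 19 servings → $3.80.
oats only: max(3.8/2.3, 154/44) = 3.5 servings → $2.10.
whole-barley bread only: max(3.8/0.8, 154/67) = 4.75 servings → $1.19.
banana + oats with both tight: 7.276 servings and 1.019 servings → $2.07.
banana + whole-barley bread: the both-tight solution has a negative serving — not a feasible corner.
oats + whole-barley bread with both tight: 1.105 servings and 1.573 servings → $1.06.
So the least-cost plan costs $1.06.

$1.06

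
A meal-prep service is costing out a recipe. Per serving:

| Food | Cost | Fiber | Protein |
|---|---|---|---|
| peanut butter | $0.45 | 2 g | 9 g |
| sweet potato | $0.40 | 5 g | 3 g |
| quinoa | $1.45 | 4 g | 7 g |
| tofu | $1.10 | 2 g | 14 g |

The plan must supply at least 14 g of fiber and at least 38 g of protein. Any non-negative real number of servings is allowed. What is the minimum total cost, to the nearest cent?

$2.22

A basic optimal solution has at most two foods positive. Try each food alone and each pair with both targets met exactly.
peanut butter only: max(14/2, 38/9) = 7 servings → $3.15.
sweet potato only: max(14/5, 38/3) = 12.67 servings → $5.07.
quinoa only: max(14/4, 38/7) = 5.429 servings → $7.87.
tofu only: max(14/2, 38/14) = 7 servings → $7.70.
peanut butter + sweet potato with both tight: 3.795 servings and 1.282 servings → $2.22.
peanut butter + quinoa with both tight: 2.455 servings and 2.273 servings → $4.40.
peanut butter + tofu with both targets exact would need a negative amount; discard.
sweet potato + quinoa with both targets exact would need a negative amount; discard.
sweet potato + tofu with both tight: 1.875 servings and 2.312 servings → $3.29.
quinoa + tofu with both tight: 2.857 servings and 1.286 servings → $5.56.
Cheapest feasible corner: $2.22.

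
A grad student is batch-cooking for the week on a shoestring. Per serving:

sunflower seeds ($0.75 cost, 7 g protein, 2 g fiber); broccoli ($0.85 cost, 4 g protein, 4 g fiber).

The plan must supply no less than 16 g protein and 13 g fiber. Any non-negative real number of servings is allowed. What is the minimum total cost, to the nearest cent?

$2.96

A basic optimal solution has at most two foods positive. Try each food alone and each pair with both targets met exactly.
sunflower seeds only: max(16/7, 13/2) = 6.5 servings → $4.88.
broccoli only: max(16/4, 13/4) = 4 servings → $3.40.
sunflower seeds + broccoli with both tight: 0.6 servings and 2.95 servings → $2.96.
Cheapest feasible corner: $2.96.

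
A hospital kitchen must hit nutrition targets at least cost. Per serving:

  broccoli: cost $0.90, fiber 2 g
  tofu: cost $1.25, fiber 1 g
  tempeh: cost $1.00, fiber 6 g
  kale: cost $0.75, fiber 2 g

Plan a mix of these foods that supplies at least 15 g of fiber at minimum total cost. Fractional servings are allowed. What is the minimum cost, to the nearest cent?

Cost per g of fiber: tempeh $0.1667, kale $0.3750, broccoli $0.4500, tofu $1.2500.
With no serving limits, use only tempeh: 15 g / 6 g = 2.5 servings × $1.00 = $2.50.

$2.50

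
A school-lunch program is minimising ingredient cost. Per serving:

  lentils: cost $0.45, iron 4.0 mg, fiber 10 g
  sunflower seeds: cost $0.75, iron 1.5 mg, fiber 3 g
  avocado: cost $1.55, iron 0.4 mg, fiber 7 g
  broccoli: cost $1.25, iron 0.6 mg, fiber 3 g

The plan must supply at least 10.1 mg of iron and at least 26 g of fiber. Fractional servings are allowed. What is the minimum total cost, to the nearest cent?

lentils only: max(10.1/4.0, 26/10) = 2.6 servings → $1.17.
sunflower seeds only: max(10.1/1.5, 26/3) = 8.667 servings → $6.50.
avocado only: max(10.1/0.4, 26/7) = 25.25 servings → $39.14.
broccoli only: max(10.1/0.6, 26/3) = 16.83 servings → $21.04.
lentils + sunflower seeds: intersection lies outside the first quadrant.
lentils + avocado with both tight: 2.513 servings and 0.125 servings → $1.32.
lentils + broccoli with both tight: 2.45 servings and 0.5 servings → $1.73.
sunflower seeds + avocado with both tight: 6.484 servings and 0.9355 servings → $6.31.
sunflower seeds + broccoli with both tight: 5.444 servings and 3.222 servings → $8.11.
avocado + broccoli: intersection lies outside the first quadrant.
So the least-cost plan costs $1.17.

$1.17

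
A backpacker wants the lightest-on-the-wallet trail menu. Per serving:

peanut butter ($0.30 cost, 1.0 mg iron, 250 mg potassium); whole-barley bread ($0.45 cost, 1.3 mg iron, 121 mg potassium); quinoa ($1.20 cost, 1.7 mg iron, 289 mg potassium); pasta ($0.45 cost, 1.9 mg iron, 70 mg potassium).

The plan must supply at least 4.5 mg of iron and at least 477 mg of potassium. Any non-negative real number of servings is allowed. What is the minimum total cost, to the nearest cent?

Minimising a linear cost over {iron ≥ 4.5, potassium ≥ 477, servings ≥ 0} — the optimum is at a vertex, using one or two foods.
peanut butter only: max(4.5/1.0, 477/250) = 4.5 servings → $1.35.
whole-barley bread only: max(4.5/1.3, 477/121) = 3.942 servings → $1.77.
quinoa only: max(4.5/1.7, 477/289) = 2.647 servings → $3.18.
pasta only: max(4.5/1.9, 477/70) = 6.814 servings → $3.07.
peanut butter + whole-barley bread with both tight: 0.3706 servings and 3.176 servings → $1.54.
peanut butter + quinoa: the both-tight solution has a negative serving — not a feasible corner.
peanut butter + pasta with both tight: 1.46 servings and 1.6 servings → $1.16.
whole-barley bread + quinoa with both tight: 2.88 servings and 0.4447 servings → $1.83.
whole-barley bread + pasta: intersection lies outside the first quadrant.
quinoa + pasta with both tight: 1.375 servings and 1.138 servings → $2.16.
Cheapest feasible corner: $1.16.

$1.16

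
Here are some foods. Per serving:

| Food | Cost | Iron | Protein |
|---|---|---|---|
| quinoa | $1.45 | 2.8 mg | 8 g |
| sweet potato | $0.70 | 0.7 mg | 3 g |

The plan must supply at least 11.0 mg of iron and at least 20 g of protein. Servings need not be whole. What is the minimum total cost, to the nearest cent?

With two linear requirements the optimum uses one or two foods; enumerate the corners.
quinoa only: max(11.0/2.8, 20/8) = 3.929 servings → $5.70.
sweet potato only: max(11.0/0.7, 20/3) = 15.71 servings → $11.00.
quinoa + sweet potato: the both-tight solution has a negative serving — not a feasible corner.
The minimum over all feasible corners is $5.70.

$5.70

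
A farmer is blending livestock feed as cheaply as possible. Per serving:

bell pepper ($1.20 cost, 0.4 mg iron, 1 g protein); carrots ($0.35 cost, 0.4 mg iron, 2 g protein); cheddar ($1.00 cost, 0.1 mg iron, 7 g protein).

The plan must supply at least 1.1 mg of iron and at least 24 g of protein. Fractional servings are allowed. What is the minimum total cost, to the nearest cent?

$3.56

At the optimum either one food covers both requirements or two foods hit both targets exactly; no other combination can be cheaper.
bell pepper only: max(1.1/0.4, 24/1) = 24 servings → $28.80.
carrots only: max(1.1/0.4, 24/2) = 12 servings → $4.20.
cheddar only: max(1.1/0.1, 24/7) = 11 servings → $11.00.
bell pepper + carrots: the both-tight solution has a negative serving — not a feasible corner.
bell pepper + cheddar with both tight: 1.963 servings and 3.148 servings → $5.50.
carrots + cheddar with both tight: 2.038 servings and 2.846 servings → $3.56.
Cheapest feasible corner: $3.56.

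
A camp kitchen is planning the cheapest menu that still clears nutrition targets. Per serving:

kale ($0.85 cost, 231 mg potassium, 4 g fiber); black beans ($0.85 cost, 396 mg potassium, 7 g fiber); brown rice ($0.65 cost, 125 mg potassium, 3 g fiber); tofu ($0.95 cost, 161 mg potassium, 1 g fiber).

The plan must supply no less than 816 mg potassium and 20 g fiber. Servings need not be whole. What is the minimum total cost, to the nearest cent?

This is a tiny linear program; its minimum lies at a vertex of the feasible set. List the vertices and price them.
kale only: max(816/231, 20/4) = 5 servings → $4.25.
black beans only: max(816/396, 20/7) = 2.857 servings → $2.43.
brown rice only: max(816/125, 20/3) = 6.667 servings → $4.33.
tofu only: max(816/161, 20/1) = 20 servings → $19.00.
kale + black beans: intersection lies outside the first quadrant.
kale + brown rice with both targets exact would need a negative amount; discard.
kale + tofu with both targets exact would need a negative amount; discard.
black beans + brown rice with both targets exact would need a negative amount; discard.
black beans + tofu with both targets exact would need a negative amount; discard.
brown rice + tofu: the both-tight solution has a negative serving — not a feasible corner.
So the least-cost plan costs $2.43.

$2.43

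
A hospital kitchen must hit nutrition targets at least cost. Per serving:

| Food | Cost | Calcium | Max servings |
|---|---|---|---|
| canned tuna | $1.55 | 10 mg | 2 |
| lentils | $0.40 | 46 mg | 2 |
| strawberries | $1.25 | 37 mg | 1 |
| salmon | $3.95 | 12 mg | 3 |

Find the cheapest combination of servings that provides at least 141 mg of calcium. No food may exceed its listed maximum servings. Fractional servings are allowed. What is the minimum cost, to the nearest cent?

Cost per mg of calcium: lentils $0.0087, strawberries $0.0338, canned tuna $0.1550, salmon $0.3292.
Take 2 servings of lentils: +92.0 mg calcium for $0.80 (total $0.80, still need 49.0 mg).
Take 1 serving of strawberries: +37.0 mg calcium for $1.25 (total $2.05, still need 12.0 mg).
Take 1.2 servings of canned tuna: +12.0 mg calcium for $1.86 (total $3.91, still need 0.0 mg).
Greedy by cheapest-per-mg is optimal for a single linear constraint, so the minimum cost is $3.91.

$3.91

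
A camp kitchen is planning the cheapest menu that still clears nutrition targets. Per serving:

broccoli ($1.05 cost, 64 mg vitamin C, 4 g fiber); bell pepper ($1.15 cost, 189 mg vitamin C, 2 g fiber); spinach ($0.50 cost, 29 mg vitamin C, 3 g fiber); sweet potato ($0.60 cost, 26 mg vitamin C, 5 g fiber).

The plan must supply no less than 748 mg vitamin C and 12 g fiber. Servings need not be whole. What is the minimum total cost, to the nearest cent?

This is a tiny linear program; its minimum lies at a vertex of the feasible set. List the vertices and price them.
broccoli only: max(748/64, 12/4) = 11.69 servings → $12.27.
bell pepper only: max(748/189, 12/2) = 6 servings → $6.90.
spinach only: max(748/29, 12/3) = 25.79 servings → $12.90.
sweet potato only: max(748/26, 12/5) = 28.77 servings → $17.26.
broccoli + bell pepper with both tight: 1.229 servings and 3.541 servings → $5.36.
broccoli + spinach with both targets exact would need a negative amount; discard.
broccoli + sweet potato: the both-tight solution has a negative serving — not a feasible corner.
bell pepper + spinach with both tight: 3.725 servings and 1.517 servings → $5.04.
bell pepper + sweet potato with both tight: 3.839 servings and 0.8645 servings → $4.93.
spinach + sweet potato: intersection lies outside the first quadrant.
Cheapest feasible corner: $4.93.

$4.93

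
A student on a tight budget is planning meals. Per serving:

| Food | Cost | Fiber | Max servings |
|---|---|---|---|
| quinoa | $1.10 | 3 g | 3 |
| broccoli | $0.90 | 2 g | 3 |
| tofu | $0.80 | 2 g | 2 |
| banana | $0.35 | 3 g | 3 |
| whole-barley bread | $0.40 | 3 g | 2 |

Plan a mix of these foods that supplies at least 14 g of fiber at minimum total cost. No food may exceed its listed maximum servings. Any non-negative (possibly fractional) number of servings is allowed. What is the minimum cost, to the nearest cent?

Cost per g of fiber: banana $0.1167, whole-barley bread $0.1333, quinoa $0.3667, tofu $0.4000, broccoli $0.4500.
Take 3 servings of banana: +9.0 g fiber for $1.05 (total $1.05, still need 5.0 g).
Take 1.667 servings of whole-barley bread: +5.0 g fiber for $0.67 (total $1.72, still need 0.0 g).
Greedy by cheapest-per-g is optimal for a single linear constraint, so the minimum cost is $1.72.

$1.72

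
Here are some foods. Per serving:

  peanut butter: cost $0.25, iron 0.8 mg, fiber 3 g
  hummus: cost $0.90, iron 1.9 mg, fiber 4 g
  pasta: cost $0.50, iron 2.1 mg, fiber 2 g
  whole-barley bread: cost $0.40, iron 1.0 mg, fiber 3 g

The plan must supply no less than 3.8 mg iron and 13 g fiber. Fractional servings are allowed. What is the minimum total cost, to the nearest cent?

$1.15

For a min-cost LP with two ≥-constraints, a basic feasible solution has at most two positive variables.
peanut butter only: max(3.8/0.8, 13/3) = 4.75 servings → $1.19.
hummus only: max(3.8/1.9, 13/4) = 3.25 servings → $2.92.
pasta only: max(3.8/2.1, 13/2) = 6.5 servings → $3.25.
whole-barley bread only: max(3.8/1.0, 13/3) = 4.333 servings → $1.73.
peanut butter + hummus with both tight: 3.8 servings and 0.4 servings → $1.31.
peanut butter + pasta with both tight: 4.191 servings and 0.2128 servings → $1.15.
peanut butter + whole-barley bread with both tight: 2.667 servings and 1.667 servings → $1.33.
hummus + pasta: intersection lies outside the first quadrant.
hummus + whole-barley bread: intersection lies outside the first quadrant.
pasta + whole-barley bread: intersection lies outside the first quadrant.
The minimum over all feasible corners is $1.15.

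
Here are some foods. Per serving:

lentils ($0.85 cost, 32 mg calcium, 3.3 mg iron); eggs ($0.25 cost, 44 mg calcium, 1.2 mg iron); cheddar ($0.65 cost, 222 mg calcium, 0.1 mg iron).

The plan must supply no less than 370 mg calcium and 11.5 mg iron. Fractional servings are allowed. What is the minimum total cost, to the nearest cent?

$2.40

Two binding constraints pin down two serving amounts, so the optimal mix uses at most two foods. The candidates are each food alone (scaled to the tighter of calcium/iron) and each pair with both constraints tight.
lentils only: max(370/32, 11.5/3.3) = 11.56 servings → $9.83.
eggs only: max(370/44, 11.5/1.2) = 9.583 servings → $2.40.
cheddar only: max(370/222, 11.5/0.1) = 115 servings → $74.75.
lentils + eggs with both tight: 0.5805 servings and 7.987 servings → $2.49.
lentils + cheddar with both tight: 3.449 servings and 1.169 servings → $3.69.
eggs + cheddar: intersection lies outside the first quadrant.
So the least-cost plan costs $2.40.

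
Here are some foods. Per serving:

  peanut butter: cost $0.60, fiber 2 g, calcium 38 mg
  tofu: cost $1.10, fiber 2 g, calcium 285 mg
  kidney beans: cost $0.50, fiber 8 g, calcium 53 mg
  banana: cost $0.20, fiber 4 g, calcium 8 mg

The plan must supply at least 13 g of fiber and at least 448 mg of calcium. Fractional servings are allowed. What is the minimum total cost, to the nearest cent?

$2.11

An LP optimum is at a vertex; with two nutrient constraints at most two foods are used. Check each candidate.
peanut butter only: max(13/2, 448/38) = 11.79 servings → $7.07.
tofu only: max(13/2, 448/285) = 6.5 servings → $7.15.
kidney beans only: max(13/8, 448/53) = 8.453 servings → $4.23.
banana only: max(13/4, 448/8) = 56 servings → $11.20.
peanut butter + tofu with both tight: 5.686 servings and 0.8138 servings → $4.31.
peanut butter + kidney beans: intersection lies outside the first quadrant.
peanut butter + banana with both targets exact would need a negative amount; discard.
tofu + kidney beans with both tight: 1.332 servings and 1.292 servings → $2.11.
tofu + banana with both tight: 1.502 servings and 2.499 servings → $2.15.
kidney beans + banana: intersection lies outside the first quadrant.
The minimum over all feasible corners is $2.11.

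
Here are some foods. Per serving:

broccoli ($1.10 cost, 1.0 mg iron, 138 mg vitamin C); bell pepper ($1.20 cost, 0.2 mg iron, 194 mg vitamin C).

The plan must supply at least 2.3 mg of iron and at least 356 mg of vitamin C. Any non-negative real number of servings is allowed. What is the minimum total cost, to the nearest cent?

$2.76

broccoli only: max(2.3/1.0, 356/138) = 2.58 servings → $2.84.
bell pepper only: max(2.3/0.2, 356/194) = 11.5 servings → $13.80.
broccoli + bell pepper with both tight: 2.254 servings and 0.232 servings → $2.76.
Cheapest feasible corner: $2.76.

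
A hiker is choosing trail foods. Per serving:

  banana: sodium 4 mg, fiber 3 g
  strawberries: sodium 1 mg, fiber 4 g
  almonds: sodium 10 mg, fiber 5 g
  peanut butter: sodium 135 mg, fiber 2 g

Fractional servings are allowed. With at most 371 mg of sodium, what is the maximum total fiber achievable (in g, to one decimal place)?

Fiber per mg sodium: strawberries 4, banana 0.75, almonds 0.5, peanut butter 0.01481.
With no serving limits, spend the whole sodium allowance on strawberries: 371 mg / 1 mg × 4 g = 1484.0 g.

1484.0 g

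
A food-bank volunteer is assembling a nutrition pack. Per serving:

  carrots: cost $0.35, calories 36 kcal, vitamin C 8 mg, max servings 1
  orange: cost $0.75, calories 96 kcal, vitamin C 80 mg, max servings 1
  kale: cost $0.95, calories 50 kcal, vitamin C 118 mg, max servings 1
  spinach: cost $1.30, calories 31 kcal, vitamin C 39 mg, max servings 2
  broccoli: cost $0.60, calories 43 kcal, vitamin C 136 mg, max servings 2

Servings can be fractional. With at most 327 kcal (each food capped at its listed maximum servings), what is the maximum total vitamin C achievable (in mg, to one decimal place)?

555.3 mg

Vitamin C per kcal: broccoli 3.163, kale 2.36, spinach 1.258, orange 0.8333, carrots 0.2222.
Take 2 servings of broccoli: uses 86 kcal, +272.0 mg vitamin C (running total 272.0 mg).
Take 1 serving of kale: uses 50 kcal, +118.0 mg vitamin C (running total 390.0 mg).
Take 2 servings of spinach: uses 62 kcal, +78.0 mg vitamin C (running total 468.0 mg).
Take 1 serving of orange: uses 96 kcal, +80.0 mg vitamin C (running total 548.0 mg).
Take 0.9167 servings of carrots: uses 33 kcal, +7.3 mg vitamin C (running total 555.3 mg).
Filling greedily by vitamin C-per-kcal is optimal for one linear limit, giving 555.3 mg.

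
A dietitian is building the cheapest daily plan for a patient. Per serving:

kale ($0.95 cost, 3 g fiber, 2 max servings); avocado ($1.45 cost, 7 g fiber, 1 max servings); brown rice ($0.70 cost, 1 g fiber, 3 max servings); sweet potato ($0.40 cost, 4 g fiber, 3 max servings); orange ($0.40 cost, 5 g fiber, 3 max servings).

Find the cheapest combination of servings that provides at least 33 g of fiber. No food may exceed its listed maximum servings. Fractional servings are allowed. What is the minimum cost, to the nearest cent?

$3.64

Cost per g of fiber: orange $0.0800, sweet potato $0.1000, avocado $0.2071, kale $0.3167, brown rice $0.7000.
Take 3 servings of orange: +15.0 g fiber for $1.20 (total $1.20, still need 18.0 g).
Take 3 servings of sweet potato: +12.0 g fiber for $1.20 (total $2.40, still need 6.0 g).
Take 0.8571 servings of avocado: +6.0 g fiber for $1.24 (total $3.64, still need 0.0 g).
Filling from the cheapest source first is optimal under one linear minimum: $3.64.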